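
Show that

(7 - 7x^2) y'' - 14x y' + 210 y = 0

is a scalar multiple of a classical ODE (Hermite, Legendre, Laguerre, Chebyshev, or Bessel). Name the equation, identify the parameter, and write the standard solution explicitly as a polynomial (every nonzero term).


All three coefficients share the factor 7; dividing through by 7 gives  (1 - x^2) y'' - 2x y' + 30 y = 0.
This matches the Legendre equation (1 - x^2) y'' - 2x y' + n(n+1) y = 0 (note the -2x y' term) with n(n+1) = 30, so n = 5; the polynomial solution is P_5(x).
With y = sum_k a_k x^k, matching x^k gives (k+2)(k+1) a_{k+2} = [k(k+1) - n(n+1)] a_k = (k - 5)(k + 6) a_k. The right side vanishes at k = 5, so the series with the parity of 5 terminates at degree 5.
Standard normalization (P_n(1) = 1): leading coefficient (2n)!/(2^n (n!)^2) = 3628800/(32*14400) = 63/8, so a_5 = 63/8. Work downward with a_k = (k+1)(k+2) a_{k+2} / ((k - 5)(k + 6)):
  a_3 = (4)(5)(63/8) / ((3 - 5)(3 + 6)) = (315/2)/(-18) = -35/4
  a_1 = (2)(3)(-35/4) / ((1 - 5)(1 + 6)) = (-105/2)/(-28) = 15/8
Hence P_5(x) = 63 x^5/8 - 35 x^3/4 + 15 x/8.

P_5(x); series = 63 x^5/8 - 35 x^3/4 + 15 x/8


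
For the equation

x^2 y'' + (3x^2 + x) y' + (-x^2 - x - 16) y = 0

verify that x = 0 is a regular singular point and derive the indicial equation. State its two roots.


Divide by x^2 to reach normal form y'' + P_1(x) y' + P_2(x) y = 0 with P_1(x) = 3 + 1/x and P_2(x) = -1 - 1/x - 16/x^2.
x = 0 is a singular point because the y'-coefficient 3 + 1/x has a pole at x = 0 and the y-coefficient -1 - 1/x - 16/x^2 has a pole at x = 0.
It is a regular singular point because x P_1(x) = p(x) = 3x + 1 and x^2 P_2(x) = q(x) = -x^2 - x - 16 are polynomials, hence analytic at x = 0.
p(0) = 1,  q(0) = -16.
Indicial equation: r(r-1) + p(0) r + q(0) = 0, i.e. r^2 + (p(0) - 1) r + q(0) = 0, i.e. r^2 - 16 = 0.
Discriminant: (0)^2 - 4(-16) = 64, so r = (0 ± 8)/2.
Solving: r_1 = 4, r_2 = -4.

indicial: r^2 - 16 = 0; roots r_1 = 4, r_2 = -4


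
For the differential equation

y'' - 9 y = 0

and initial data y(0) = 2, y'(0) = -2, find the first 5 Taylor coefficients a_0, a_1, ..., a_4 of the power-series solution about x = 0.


Ansatz: y(x) = sum_{n>=0} a_n x^n, so y'(x) = sum_{n>=1} n a_n x^(n-1) and y''(x) = sum_{n>=2} n(n-1) a_n x^(n-2).
Substitute into P(x) y'' + Q(x) y' + R(x) y = 0 with P(x) = 1, Q(x) = 0, R(x) = -9, and match powers of x.
Initial conditions: a_0 = 2, a_1 = -2.
Setting the coefficient of each power of x to zero and solving order by order (substituting the coefficients already found):
  x^0: 2 a_2 - 9 a_0 = 0  ->  2 a_2 = 9 a_0 = 18  ->  a_2 = 9
  x^1: 6 a_3 - 9 a_1 = 0  ->  6 a_3 = 9 a_1 = -18  ->  a_3 = -3
  x^2: 12 a_4 - 9 a_2 = 0  ->  12 a_4 = 9 a_2 = 81  ->  a_4 = 27/4
Truncated series: y(x) = 2 - 2 x + 9 x^2 - 3 x^3 + (27/4) x^4 + O(x^5).

a_0 = 2; a_1 = -2; a_2 = 9; a_3 = -3; a_4 = 27/4


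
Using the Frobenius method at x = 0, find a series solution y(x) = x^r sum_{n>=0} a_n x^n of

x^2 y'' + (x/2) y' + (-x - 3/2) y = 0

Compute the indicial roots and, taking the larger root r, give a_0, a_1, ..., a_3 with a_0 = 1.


Write in Frobenius form y'' + (p(x)/x) y' + (q(x)/x^2) y = 0:
  p(x) = 1/2,  q(x) = -x - 3/2.
Indicial equation: r(r-1) + (1/2) r + (-3/2) = 0 -> roots r_1 = 3/2, r_2 = -1.
Take r = r_1 = 3/2. Let y(x) = x^r sum_{n>=0} a_n x^n with a_0 = 1.
Substitute y = x^r sum a_n x^n and match x^{r+n}. The recurrence is
  D(n) a_n - 1 a_{n-1} = 0,  where D(n) = (r+n)(r+n-1) + (1/2)(r+n) + (-3/2).
  a_n = 1 / D(n) * a_{n-1}.
Since the indicial polynomial factors as (r - r_1)(r - r_2), D(n) = (r_1 + n - r_1)(r_1 + n - r_2) = n(n + 5/2).
Evaluating step by step (a_0 = 1):
  n = 1: D(1) = 1(1 + 5/2) = 7/2; numerator = 1(1) = 1; a_1 = (1)/(7/2) = 2/7
  n = 2: D(2) = 2(2 + 5/2) = 9; numerator = 1(2/7) = 2/7; a_2 = (2/7)/(9) = 2/63
  n = 3: D(3) = 3(3 + 5/2) = 33/2; numerator = 1(2/63) = 2/63; a_3 = (2/63)/(33/2) = 4/2079

r = 3/2; a_0 = 1; a_1 = 2/7; a_2 = 2/63; a_3 = 4/2079


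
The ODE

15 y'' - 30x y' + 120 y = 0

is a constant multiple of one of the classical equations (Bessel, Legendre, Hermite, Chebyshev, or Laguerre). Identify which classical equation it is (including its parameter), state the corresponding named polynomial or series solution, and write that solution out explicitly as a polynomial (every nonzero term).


All three coefficients share the factor 15; dividing through by 15 gives  y'' - 2x y' + 8 y = 0.
This matches the Hermite equation y'' - 2x y' + 2n y = 0 with 2n = 8, so n = 4; the polynomial solution is H_4(x).
With y = sum_k a_k x^k, matching x^k gives (k+2)(k+1) a_{k+2} = 2(k - n) a_k = 2(k - 4) a_k. The right side vanishes at k = 4, so the series with the parity of 4 terminates at degree 4.
Standard normalization: leading coefficient of H_n is 2^n, so a_4 = 2^4 = 16. Work downward with a_k = (k+1)(k+2) a_{k+2} / (2(k - n)):
  a_2 = (3)(4)(16) / (2(2 - 4)) = 192/(-4) = -48
  a_0 = (1)(2)(-48) / (2(0 - 4)) = -96/(-8) = 12
Hence H_4(x) = 16 x^4 - 48 x^2 + 12.

H_4(x); series = 16 x^4 - 48 x^2 + 12


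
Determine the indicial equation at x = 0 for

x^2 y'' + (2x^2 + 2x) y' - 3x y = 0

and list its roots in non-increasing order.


Divide by x^2 to reach normal form y'' + P_1(x) y' + P_2(x) y = 0 with P_1(x) = 2 + 2/x and P_2(x) = -3/x.
x = 0 is a singular point because the y'-coefficient 2 + 2/x has a pole at x = 0 and the y-coefficient -3/x has a pole at x = 0.
It is a regular singular point because x P_1(x) = p(x) = 2x + 2 and x^2 P_2(x) = q(x) = -3x are polynomials, hence analytic at x = 0.
p(0) = 2,  q(0) = 0.
Indicial equation: r(r-1) + p(0) r + q(0) = 0, i.e. r^2 + (p(0) - 1) r + q(0) = 0, i.e. r^2 + 1 r = 0.
Discriminant: (1)^2 - 4(0) = 1, so r = (-1 ± 1)/2.
Solving: r_1 = 0, r_2 = -1.

indicial: r^2 + 1 r = 0; roots r_1 = 0, r_2 = -1


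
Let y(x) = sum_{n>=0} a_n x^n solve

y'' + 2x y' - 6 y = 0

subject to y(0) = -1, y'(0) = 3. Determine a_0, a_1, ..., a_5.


Ansatz: y(x) = sum_{n>=0} a_n x^n, so y'(x) = sum_{n>=1} n a_n x^(n-1) and y''(x) = sum_{n>=2} n(n-1) a_n x^(n-2).
Substitute into P(x) y'' + Q(x) y' + R(x) y = 0 with P(x) = 1, Q(x) = 2x, R(x) = -6, and match powers of x.
Initial conditions: a_0 = -1, a_1 = 3.
Setting the coefficient of each power of x to zero and solving order by order (substituting the coefficients already found):
  x^0: 2 a_2 - 6 a_0 = 0  ->  2 a_2 = 6 a_0 = -6  ->  a_2 = -3
  x^1: 6 a_3 - 4 a_1 = 0  ->  6 a_3 = 4 a_1 = 12  ->  a_3 = 2
  x^2: 12 a_4 - 2 a_2 = 0  ->  12 a_4 = 2 a_2 = -6  ->  a_4 = -1/2
  x^3: 20 a_5 = 0  ->  a_5 = 0
Truncated series: y(x) = -1 + 3 x - 3 x^2 + 2 x^3 - (1/2) x^4 + O(x^6).

a_0 = -1; a_1 = 3; a_2 = -3; a_3 = 2; a_4 = -1/2; a_5 = 0


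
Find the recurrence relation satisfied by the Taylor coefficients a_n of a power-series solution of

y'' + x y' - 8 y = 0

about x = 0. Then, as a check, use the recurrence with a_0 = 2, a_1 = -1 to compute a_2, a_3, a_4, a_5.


Substitute y = sum_n a_n x^n.
y''(x) has coefficient (n+2)(n+1) a_{n+2} at x^n;
x y'(x) has coefficient n a_n at x^n (shift);
-8 y(x) has coefficient -8 a_n at x^n.
Matching x^n: (n+2)(n+1) a_{n+2} + (n - 8) a_n = 0.
Thus a_{n+2} = (-n + 8) / ((n+1)(n+2)) * a_n.

Check with a_0 = 2, a_1 = -1 (apply the recurrence for n = 0, 1, 2, 3): a_0 = 2, a_1 = -1, a_2 = 8, a_3 = -7/6, a_4 = 4, a_5 = -7/24.

a_(n+2) = (-n + 8) / ((n+1)(n+2)) * a_n; check: a_0 = 2, a_1 = -1, a_2 = 8, a_3 = -7/6, a_4 = 4, a_5 = -7/24


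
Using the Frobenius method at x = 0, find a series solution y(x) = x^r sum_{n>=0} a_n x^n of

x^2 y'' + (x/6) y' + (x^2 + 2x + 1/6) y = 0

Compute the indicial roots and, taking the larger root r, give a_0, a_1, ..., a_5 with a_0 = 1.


Write in Frobenius form y'' + (p(x)/x) y' + (q(x)/x^2) y = 0:
  p(x) = 1/6,  q(x) = x^2 + 2x + 1/6.
Indicial equation: r(r-1) + (1/6) r + (1/6) = 0 -> roots r_1 = 1/2, r_2 = 1/3.
Take r = r_1 = 1/2. Let y(x) = x^r sum_{n>=0} a_n x^n with a_0 = 1.
Substitute y = x^r sum a_n x^n and match x^{r+n}. The recurrence is
  D(n) a_n + 2 a_{n-1} + 1 a_{n-2} = 0,  where D(n) = (r+n)(r+n-1) + (1/6)(r+n) + (1/6).
  a_n = [-2 a_{n-1} - 1 a_{n-2}] / D(n).
Since the indicial polynomial factors as (r - r_1)(r - r_2), D(n) = (r_1 + n - r_1)(r_1 + n - r_2) = n(n + 1/6).
Evaluating step by step (a_0 = 1):
  n = 1: D(1) = 1(1 + 1/6) = 7/6; numerator = -2(1) = -2; a_1 = (-2)/(7/6) = -12/7
  n = 2: D(2) = 2(2 + 1/6) = 13/3; numerator = -2(-12/7) - 1(1) = 17/7; a_2 = (17/7)/(13/3) = 51/91
  n = 3: D(3) = 3(3 + 1/6) = 19/2; numerator = -2(51/91) - 1(-12/7) = 54/91; a_3 = (54/91)/(19/2) = 108/1729
  n = 4: D(4) = 4(4 + 1/6) = 50/3; numerator = -2(108/1729) - 1(51/91) = -1185/1729; a_4 = (-1185/1729)/(50/3) = -711/17290
  n = 5: D(5) = 5(5 + 1/6) = 155/6; numerator = -2(-711/17290) - 1(108/1729) = 9/455; a_5 = (9/455)/(155/6) = 54/70525

r = 1/2; a_0 = 1; a_1 = -12/7; a_2 = 51/91; a_3 = 108/1729; a_4 = -711/17290; a_5 = 54/70525


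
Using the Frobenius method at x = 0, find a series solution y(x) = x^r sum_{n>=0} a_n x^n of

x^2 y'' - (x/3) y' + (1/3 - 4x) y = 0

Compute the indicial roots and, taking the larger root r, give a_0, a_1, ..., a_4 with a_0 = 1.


Write in Frobenius form y'' + (p(x)/x) y' + (q(x)/x^2) y = 0:
  p(x) = -1/3,  q(x) = 1/3 - 4x.
Indicial equation: r(r-1) + (-1/3) r + (1/3) = 0 -> roots r_1 = 1, r_2 = 1/3.
Take r = r_1 = 1. Let y(x) = x^r sum_{n>=0} a_n x^n with a_0 = 1.
Substitute y = x^r sum a_n x^n and match x^{r+n}. The recurrence is
  D(n) a_n - 4 a_{n-1} = 0,  where D(n) = (r+n)(r+n-1) + (-1/3)(r+n) + (1/3).
  a_n = 4 / D(n) * a_{n-1}.
Since the indicial polynomial factors as (r - r_1)(r - r_2), D(n) = (r_1 + n - r_1)(r_1 + n - r_2) = n(n + 2/3).
Evaluating step by step (a_0 = 1):
  n = 1: D(1) = 1(1 + 2/3) = 5/3; numerator = 4(1) = 4; a_1 = (4)/(5/3) = 12/5
  n = 2: D(2) = 2(2 + 2/3) = 16/3; numerator = 4(12/5) = 48/5; a_2 = (48/5)/(16/3) = 9/5
  n = 3: D(3) = 3(3 + 2/3) = 11; numerator = 4(9/5) = 36/5; a_3 = (36/5)/(11) = 36/55
  n = 4: D(4) = 4(4 + 2/3) = 56/3; numerator = 4(36/55) = 144/55; a_4 = (144/55)/(56/3) = 54/385

r = 1; a_0 = 1; a_1 = 12/5; a_2 = 9/5; a_3 = 36/55; a_4 = 54/385


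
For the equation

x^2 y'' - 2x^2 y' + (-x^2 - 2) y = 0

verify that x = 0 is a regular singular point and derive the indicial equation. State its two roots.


Divide by x^2 to reach normal form y'' + P_1(x) y' + P_2(x) y = 0 with P_1(x) = -2 and P_2(x) = -1 - 2/x^2.
x = 0 is a singular point because the y-coefficient -1 - 2/x^2 has a pole at x = 0.
It is a regular singular point because x P_1(x) = p(x) = -2x and x^2 P_2(x) = q(x) = -x^2 - 2 are polynomials, hence analytic at x = 0.
p(0) = 0,  q(0) = -2.
Indicial equation: r(r-1) + p(0) r + q(0) = 0, i.e. r^2 + (p(0) - 1) r + q(0) = 0, i.e. r^2 - 1 r - 2 = 0.
Discriminant: (-1)^2 - 4(-2) = 9, so r = (1 ± 3)/2.
Solving: r_1 = 2, r_2 = -1.

indicial: r^2 - 1 r - 2 = 0; roots r_1 = 2, r_2 = -1


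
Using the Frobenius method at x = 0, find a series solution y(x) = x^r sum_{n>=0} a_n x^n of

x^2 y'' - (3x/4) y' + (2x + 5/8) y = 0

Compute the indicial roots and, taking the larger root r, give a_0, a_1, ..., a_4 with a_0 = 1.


Write in Frobenius form y'' + (p(x)/x) y' + (q(x)/x^2) y = 0:
  p(x) = -3/4,  q(x) = 2x + 5/8.
Indicial equation: r(r-1) + (-3/4) r + (5/8) = 0 -> roots r_1 = 5/4, r_2 = 1/2.
Take r = r_1 = 5/4. Let y(x) = x^r sum_{n>=0} a_n x^n with a_0 = 1.
Substitute y = x^r sum a_n x^n and match x^{r+n}. The recurrence is
  D(n) a_n + 2 a_{n-1} = 0,  where D(n) = (r+n)(r+n-1) + (-3/4)(r+n) + (5/8).
  a_n = -2 / D(n) * a_{n-1}.
Since the indicial polynomial factors as (r - r_1)(r - r_2), D(n) = (r_1 + n - r_1)(r_1 + n - r_2) = n(n + 3/4).
Evaluating step by step (a_0 = 1):
  n = 1: D(1) = 1(1 + 3/4) = 7/4; numerator = -2(1) = -2; a_1 = (-2)/(7/4) = -8/7
  n = 2: D(2) = 2(2 + 3/4) = 11/2; numerator = -2(-8/7) = 16/7; a_2 = (16/7)/(11/2) = 32/77
  n = 3: D(3) = 3(3 + 3/4) = 45/4; numerator = -2(32/77) = -64/77; a_3 = (-64/77)/(45/4) = -256/3465
  n = 4: D(4) = 4(4 + 3/4) = 19; numerator = -2(-256/3465) = 512/3465; a_4 = (512/3465)/(19) = 512/65835

r = 5/4; a_0 = 1; a_1 = -8/7; a_2 = 32/77; a_3 = -256/3465; a_4 = 512/65835


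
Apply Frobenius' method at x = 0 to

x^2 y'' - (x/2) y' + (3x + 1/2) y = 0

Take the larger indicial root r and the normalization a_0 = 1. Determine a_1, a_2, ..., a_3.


Write in Frobenius form y'' + (p(x)/x) y' + (q(x)/x^2) y = 0:
  p(x) = -1/2,  q(x) = 3x + 1/2.
Indicial equation: r(r-1) + (-1/2) r + (1/2) = 0 -> roots r_1 = 1, r_2 = 1/2.
Take r = r_1 = 1. Let y(x) = x^r sum_{n>=0} a_n x^n with a_0 = 1.
Substitute y = x^r sum a_n x^n and match x^{r+n}. The recurrence is
  D(n) a_n + 3 a_{n-1} = 0,  where D(n) = (r+n)(r+n-1) + (-1/2)(r+n) + (1/2).
  a_n = -3 / D(n) * a_{n-1}.
Since the indicial polynomial factors as (r - r_1)(r - r_2), D(n) = (r_1 + n - r_1)(r_1 + n - r_2) = n(n + 1/2).
Evaluating step by step (a_0 = 1):
  n = 1: D(1) = 1(1 + 1/2) = 3/2; numerator = -3(1) = -3; a_1 = (-3)/(3/2) = -2
  n = 2: D(2) = 2(2 + 1/2) = 5; numerator = -3(-2) = 6; a_2 = (6)/(5) = 6/5
  n = 3: D(3) = 3(3 + 1/2) = 21/2; numerator = -3(6/5) = -18/5; a_3 = (-18/5)/(21/2) = -12/35

r = 1; a_0 = 1; a_1 = -2; a_2 = 6/5; a_3 = -12/35


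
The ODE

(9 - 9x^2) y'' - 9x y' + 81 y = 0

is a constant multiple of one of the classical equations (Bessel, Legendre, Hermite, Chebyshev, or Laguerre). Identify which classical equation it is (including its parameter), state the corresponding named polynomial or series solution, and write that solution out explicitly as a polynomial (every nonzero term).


All three coefficients share the factor 9; dividing through by 9 gives  (1 - x^2) y'' - x y' + 9 y = 0.
This matches the Chebyshev equation (1 - x^2) y'' - x y' + n^2 y = 0 (note the -x y' term, not -2x y') with n^2 = 9, so n = 3; the polynomial solution is T_3(x).
With y = sum_k a_k x^k, matching x^k gives (k+2)(k+1) a_{k+2} = (k^2 - n^2) a_k = (k - 3)(k + 3) a_k. The right side vanishes at k = 3, so the series with the parity of 3 terminates at degree 3.
Standard normalization: leading coefficient of T_n is 2^(n-1), so a_3 = 2^2 = 4. Work downward with a_k = (k+1)(k+2) a_{k+2} / ((k - 3)(k + 3)):
  a_1 = (2)(3)(4) / ((1 - 3)(1 + 3)) = 24/(-8) = -3
Hence T_3(x) = 4 x^3 - 3 x.

T_3(x); series = 4 x^3 - 3 x


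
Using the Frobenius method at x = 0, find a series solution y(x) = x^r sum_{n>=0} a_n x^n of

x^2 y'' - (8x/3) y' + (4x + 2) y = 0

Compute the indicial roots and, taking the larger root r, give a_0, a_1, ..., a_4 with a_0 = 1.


Write in Frobenius form y'' + (p(x)/x) y' + (q(x)/x^2) y = 0:
  p(x) = -8/3,  q(x) = 4x + 2.
Indicial equation: r(r-1) + (-8/3) r + (2) = 0 -> roots r_1 = 3, r_2 = 2/3.
Take r = r_1 = 3. Let y(x) = x^r sum_{n>=0} a_n x^n with a_0 = 1.
Substitute y = x^r sum a_n x^n and match x^{r+n}. The recurrence is
  D(n) a_n + 4 a_{n-1} = 0,  where D(n) = (r+n)(r+n-1) + (-8/3)(r+n) + (2).
  a_n = -4 / D(n) * a_{n-1}.
Since the indicial polynomial factors as (r - r_1)(r - r_2), D(n) = (r_1 + n - r_1)(r_1 + n - r_2) = n(n + 7/3).
Evaluating step by step (a_0 = 1):
  n = 1: D(1) = 1(1 + 7/3) = 10/3; numerator = -4(1) = -4; a_1 = (-4)/(10/3) = -6/5
  n = 2: D(2) = 2(2 + 7/3) = 26/3; numerator = -4(-6/5) = 24/5; a_2 = (24/5)/(26/3) = 36/65
  n = 3: D(3) = 3(3 + 7/3) = 16; numerator = -4(36/65) = -144/65; a_3 = (-144/65)/(16) = -9/65
  n = 4: D(4) = 4(4 + 7/3) = 76/3; numerator = -4(-9/65) = 36/65; a_4 = (36/65)/(76/3) = 27/1235

r = 3; a_0 = 1; a_1 = -6/5; a_2 = 36/65; a_3 = -9/65; a_4 = 27/1235


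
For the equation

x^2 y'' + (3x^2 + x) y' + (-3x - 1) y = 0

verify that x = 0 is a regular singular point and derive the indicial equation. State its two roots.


Divide by x^2 to reach normal form y'' + P_1(x) y' + P_2(x) y = 0 with P_1(x) = 3 + 1/x and P_2(x) = -3/x - 1/x^2.
x = 0 is a singular point because the y'-coefficient 3 + 1/x has a pole at x = 0 and the y-coefficient -3/x - 1/x^2 has a pole at x = 0.
It is a regular singular point because x P_1(x) = p(x) = 3x + 1 and x^2 P_2(x) = q(x) = -3x - 1 are polynomials, hence analytic at x = 0.
p(0) = 1,  q(0) = -1.
Indicial equation: r(r-1) + p(0) r + q(0) = 0, i.e. r^2 + (p(0) - 1) r + q(0) = 0, i.e. r^2 - 1 = 0.
Discriminant: (0)^2 - 4(-1) = 4, so r = (0 ± 2)/2.
Solving: r_1 = 1, r_2 = -1.

indicial: r^2 - 1 = 0; roots r_1 = 1, r_2 = -1


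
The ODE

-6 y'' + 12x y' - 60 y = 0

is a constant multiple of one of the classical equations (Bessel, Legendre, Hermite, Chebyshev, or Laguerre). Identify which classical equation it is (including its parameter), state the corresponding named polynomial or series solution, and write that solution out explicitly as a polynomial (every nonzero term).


All three coefficients share the factor -6; dividing through by -6 gives  y'' - 2x y' + 10 y = 0.
This matches the Hermite equation y'' - 2x y' + 2n y = 0 with 2n = 10, so n = 5; the polynomial solution is H_5(x).
With y = sum_k a_k x^k, matching x^k gives (k+2)(k+1) a_{k+2} = 2(k - n) a_k = 2(k - 5) a_k. The right side vanishes at k = 5, so the series with the parity of 5 terminates at degree 5.
Standard normalization: leading coefficient of H_n is 2^n, so a_5 = 2^5 = 32. Work downward with a_k = (k+1)(k+2) a_{k+2} / (2(k - n)):
  a_3 = (4)(5)(32) / (2(3 - 5)) = 640/(-4) = -160
  a_1 = (2)(3)(-160) / (2(1 - 5)) = -960/(-8) = 120
Hence H_5(x) = 32 x^5 - 160 x^3 + 120 x.

H_5(x); series = 32 x^5 - 160 x^3 + 120 x


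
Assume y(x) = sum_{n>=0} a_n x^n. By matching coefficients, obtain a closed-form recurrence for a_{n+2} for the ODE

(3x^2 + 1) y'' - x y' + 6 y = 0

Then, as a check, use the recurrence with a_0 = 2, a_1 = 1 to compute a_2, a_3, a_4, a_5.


Substitute y = sum_n a_n x^n.
(1 + 3 x^2) y'' contributes (n+2)(n+1) a_{n+2} + 3 n(n-1) a_n at x^n.
-x y'(x) contributes -n a_n at x^n.
6 y(x) contributes 6 a_n at x^n.
Matching x^n: (n+2)(n+1) a_{n+2} + (3 n(n-1) - n + 6) a_n = 0.
Thus a_{n+2} = (-3 n(n-1) + n - 6) / ((n+1)(n+2)) * a_n.

Check with a_0 = 2, a_1 = 1 (apply the recurrence for n = 0, 1, 2, 3): a_0 = 2, a_1 = 1, a_2 = -6, a_3 = -5/6, a_4 = 5, a_5 = 7/8.

a_(n+2) = (-3 n(n-1) + n - 6) / ((n+1)(n+2)) * a_n; check: a_0 = 2, a_1 = 1, a_2 = -6, a_3 = -5/6, a_4 = 5, a_5 = 7/8


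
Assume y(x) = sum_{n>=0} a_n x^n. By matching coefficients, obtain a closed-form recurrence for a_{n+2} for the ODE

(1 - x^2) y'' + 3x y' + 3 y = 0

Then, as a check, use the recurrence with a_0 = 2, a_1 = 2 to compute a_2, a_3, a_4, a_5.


Substitute y = sum_n a_n x^n.
(1 - 1 x^2) y'' contributes (n+2)(n+1) a_{n+2} - n(n-1) a_n at x^n.
3 x y'(x) contributes 3 n a_n at x^n.
3 y(x) contributes 3 a_n at x^n.
Matching x^n: (n+2)(n+1) a_{n+2} + (-n(n-1) + 3 n + 3) a_n = 0.
Thus a_{n+2} = (n(n-1) - 3 n - 3) / ((n+1)(n+2)) * a_n.

Check with a_0 = 2, a_1 = 2 (apply the recurrence for n = 0, 1, 2, 3): a_0 = 2, a_1 = 2, a_2 = -3, a_3 = -2, a_4 = 7/4, a_5 = 3/5.

a_(n+2) = (n(n-1) - 3 n - 3) / ((n+1)(n+2)) * a_n; check: a_0 = 2, a_1 = 2, a_2 = -3, a_3 = -2, a_4 = 7/4, a_5 = 3/5


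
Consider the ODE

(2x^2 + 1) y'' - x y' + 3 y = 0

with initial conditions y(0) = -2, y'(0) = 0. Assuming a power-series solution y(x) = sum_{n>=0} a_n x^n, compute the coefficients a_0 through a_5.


Ansatz: y(x) = sum_{n>=0} a_n x^n, so y'(x) = sum_{n>=1} n a_n x^(n-1) and y''(x) = sum_{n>=2} n(n-1) a_n x^(n-2).
Substitute into P(x) y'' + Q(x) y' + R(x) y = 0 with P(x) = 2x^2 + 1, Q(x) = -x, R(x) = 3, and match powers of x.
Initial conditions: a_0 = -2, a_1 = 0.
Setting the coefficient of each power of x to zero and solving order by order (substituting the coefficients already found):
  x^0: 2 a_2 + 3 a_0 = 0  ->  2 a_2 = -3 a_0 = 6  ->  a_2 = 3
  x^1: 6 a_3 + 2 a_1 = 0  ->  6 a_3 = -2 a_1 = 0  ->  a_3 = 0
  x^2: 12 a_4 + 5 a_2 = 0  ->  12 a_4 = -5 a_2 = -15  ->  a_4 = -5/4
  x^3: 20 a_5 + 12 a_3 = 0  ->  20 a_5 = -12 a_3 = 0  ->  a_5 = 0
Truncated series: y(x) = -2 + 3 x^2 - (5/4) x^4 + O(x^6).

a_0 = -2; a_1 = 0; a_2 = 3; a_3 = 0; a_4 = -5/4; a_5 = 0


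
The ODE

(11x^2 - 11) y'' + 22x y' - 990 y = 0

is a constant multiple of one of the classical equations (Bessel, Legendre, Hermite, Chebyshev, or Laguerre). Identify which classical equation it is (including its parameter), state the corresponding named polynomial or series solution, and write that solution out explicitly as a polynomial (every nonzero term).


All three coefficients share the factor -11; dividing through by -11 gives  (1 - x^2) y'' - 2x y' + 90 y = 0.
This matches the Legendre equation (1 - x^2) y'' - 2x y' + n(n+1) y = 0 (note the -2x y' term) with n(n+1) = 90, so n = 9; the polynomial solution is P_9(x).
With y = sum_k a_k x^k, matching x^k gives (k+2)(k+1) a_{k+2} = [k(k+1) - n(n+1)] a_k = (k - 9)(k + 10) a_k. The right side vanishes at k = 9, so the series with the parity of 9 terminates at degree 9.
Standard normalization (P_n(1) = 1): leading coefficient (2n)!/(2^n (n!)^2) = 6402373705728000/(512*131681894400) = 12155/128, so a_9 = 12155/128. Work downward with a_k = (k+1)(k+2) a_{k+2} / ((k - 9)(k + 10)):
  a_7 = (8)(9)(12155/128) / ((7 - 9)(7 + 10)) = (109395/16)/(-34) = -6435/32
  a_5 = (6)(7)(-6435/32) / ((5 - 9)(5 + 10)) = (-135135/16)/(-60) = 9009/64
  a_3 = (4)(5)(9009/64) / ((3 - 9)(3 + 10)) = (45045/16)/(-78) = -1155/32
  a_1 = (2)(3)(-1155/32) / ((1 - 9)(1 + 10)) = (-3465/16)/(-88) = 315/128
Hence P_9(x) = 12155 x^9/128 - 6435 x^7/32 + 9009 x^5/64 - 1155 x^3/32 + 315 x/128.

P_9(x); series = 12155 x^9/128 - 6435 x^7/32 + 9009 x^5/64 - 1155 x^3/32 + 315 x/128


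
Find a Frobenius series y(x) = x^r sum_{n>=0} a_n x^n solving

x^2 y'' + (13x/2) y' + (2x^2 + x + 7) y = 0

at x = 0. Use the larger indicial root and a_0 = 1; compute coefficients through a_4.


Write in Frobenius form y'' + (p(x)/x) y' + (q(x)/x^2) y = 0:
  p(x) = 13/2,  q(x) = 2x^2 + x + 7.
Indicial equation: r(r-1) + (13/2) r + (7) = 0 -> roots r_1 = -2, r_2 = -7/2.
Take r = r_1 = -2. Let y(x) = x^r sum_{n>=0} a_n x^n with a_0 = 1.
Substitute y = x^r sum a_n x^n and match x^{r+n}. The recurrence is
  D(n) a_n + 1 a_{n-1} + 2 a_{n-2} = 0,  where D(n) = (r+n)(r+n-1) + (13/2)(r+n) + (7).
  a_n = [-1 a_{n-1} - 2 a_{n-2}] / D(n).
Since the indicial polynomial factors as (r - r_1)(r - r_2), D(n) = (r_1 + n - r_1)(r_1 + n - r_2) = n(n + 3/2).
Evaluating step by step (a_0 = 1):
  n = 1: D(1) = 1(1 + 3/2) = 5/2; numerator = -1(1) = -1; a_1 = (-1)/(5/2) = -2/5
  n = 2: D(2) = 2(2 + 3/2) = 7; numerator = -1(-2/5) - 2(1) = -8/5; a_2 = (-8/5)/(7) = -8/35
  n = 3: D(3) = 3(3 + 3/2) = 27/2; numerator = -1(-8/35) - 2(-2/5) = 36/35; a_3 = (36/35)/(27/2) = 8/105
  n = 4: D(4) = 4(4 + 3/2) = 22; numerator = -1(8/105) - 2(-8/35) = 8/21; a_4 = (8/21)/(22) = 4/231

r = -2; a_0 = 1; a_1 = -2/5; a_2 = -8/35; a_3 = 8/105; a_4 = 4/231


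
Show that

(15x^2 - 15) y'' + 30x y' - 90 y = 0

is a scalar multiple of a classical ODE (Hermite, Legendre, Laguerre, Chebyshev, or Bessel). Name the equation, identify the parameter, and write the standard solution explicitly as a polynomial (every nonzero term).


All three coefficients share the factor -15; dividing through by -15 gives  (1 - x^2) y'' - 2x y' + 6 y = 0.
This matches the Legendre equation (1 - x^2) y'' - 2x y' + n(n+1) y = 0 (note the -2x y' term) with n(n+1) = 6, so n = 2; the polynomial solution is P_2(x).
With y = sum_k a_k x^k, matching x^k gives (k+2)(k+1) a_{k+2} = [k(k+1) - n(n+1)] a_k = (k - 2)(k + 3) a_k. The right side vanishes at k = 2, so the series with the parity of 2 terminates at degree 2.
Standard normalization (P_n(1) = 1): leading coefficient (2n)!/(2^n (n!)^2) = 24/(4*4) = 3/2, so a_2 = 3/2. Work downward with a_k = (k+1)(k+2) a_{k+2} / ((k - 2)(k + 3)):
  a_0 = (1)(2)(3/2) / ((0 - 2)(0 + 3)) = 3/(-6) = -1/2
Hence P_2(x) = 3 x^2/2 - 1/2.

P_2(x); series = 3 x^2/2 - 1/2


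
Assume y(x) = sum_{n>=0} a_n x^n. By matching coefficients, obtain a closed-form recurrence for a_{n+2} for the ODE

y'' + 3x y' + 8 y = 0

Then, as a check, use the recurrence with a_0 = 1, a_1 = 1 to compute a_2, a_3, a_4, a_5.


Substitute y = sum_n a_n x^n.
y''(x) has coefficient (n+2)(n+1) a_{n+2} at x^n;
3 x y'(x) has coefficient 3 n a_n at x^n (shift);
8 y(x) has coefficient 8 a_n at x^n.
Matching x^n: (n+2)(n+1) a_{n+2} + (3n + 8) a_n = 0.
Thus a_{n+2} = (-3n - 8) / ((n+1)(n+2)) * a_n.

Check with a_0 = 1, a_1 = 1 (apply the recurrence for n = 0, 1, 2, 3): a_0 = 1, a_1 = 1, a_2 = -4, a_3 = -11/6, a_4 = 14/3, a_5 = 187/120.

a_(n+2) = (-3n - 8) / ((n+1)(n+2)) * a_n; check: a_0 = 1, a_1 = 1, a_2 = -4, a_3 = -11/6, a_4 = 14/3, a_5 = 187/120


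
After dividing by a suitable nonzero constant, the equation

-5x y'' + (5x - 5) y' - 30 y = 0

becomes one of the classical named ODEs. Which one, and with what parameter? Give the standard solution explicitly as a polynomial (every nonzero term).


All three coefficients share the factor -5; dividing through by -5 gives  x y'' + (1 - x) y' + 6 y = 0.
This matches the Laguerre equation x y'' + (1 - x) y' + n y = 0 with n = 6; the polynomial solution is L_6(x).
With y = sum_k a_k x^k, matching x^k gives (k+1)k a_{k+1} + (k+1) a_{k+1} - k a_k + n a_k = 0, i.e. (k+1)^2 a_{k+1} = (k - n) a_k = (k - 6) a_k. The right side vanishes at k = 6, so the series terminates at degree 6.
Standard normalization L_n(0) = 1 gives a_0 = 1. Work upward with a_{k+1} = (k - 6) a_k / (k+1)^2:
  a_1 = (0 - 6)(1) / 1^2 = -6/1 = -6
  a_2 = (1 - 6)(-6) / 2^2 = 30/4 = 15/2
  a_3 = (2 - 6)(15/2) / 3^2 = -30/9 = -10/3
  a_4 = (3 - 6)(-10/3) / 4^2 = 10/16 = 5/8
  a_5 = (4 - 6)(5/8) / 5^2 = (-5/4)/25 = -1/20
  a_6 = (5 - 6)(-1/20) / 6^2 = (1/20)/36 = 1/720
Hence L_6(x) = x^6/720 - x^5/20 + 5 x^4/8 - 10 x^3/3 + 15 x^2/2 - 6 x + 1.

L_6(x); series = x^6/720 - x^5/20 + 5 x^4/8 - 10 x^3/3 + 15 x^2/2 - 6 x + 1


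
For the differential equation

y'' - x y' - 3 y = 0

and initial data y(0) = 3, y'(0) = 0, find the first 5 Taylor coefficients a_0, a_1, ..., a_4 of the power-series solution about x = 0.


Ansatz: y(x) = sum_{n>=0} a_n x^n, so y'(x) = sum_{n>=1} n a_n x^(n-1) and y''(x) = sum_{n>=2} n(n-1) a_n x^(n-2).
Substitute into P(x) y'' + Q(x) y' + R(x) y = 0 with P(x) = 1, Q(x) = -x, R(x) = -3, and match powers of x.
Initial conditions: a_0 = 3, a_1 = 0.
Setting the coefficient of each power of x to zero and solving order by order (substituting the coefficients already found):
  x^0: 2 a_2 - 3 a_0 = 0  ->  2 a_2 = 3 a_0 = 9  ->  a_2 = 9/2
  x^1: 6 a_3 - 4 a_1 = 0  ->  6 a_3 = 4 a_1 = 0  ->  a_3 = 0
  x^2: 12 a_4 - 5 a_2 = 0  ->  12 a_4 = 5 a_2 = 45/2  ->  a_4 = 15/8
Truncated series: y(x) = 3 + (9/2) x^2 + (15/8) x^4 + O(x^5).

a_0 = 3; a_1 = 0; a_2 = 9/2; a_3 = 0; a_4 = 15/8


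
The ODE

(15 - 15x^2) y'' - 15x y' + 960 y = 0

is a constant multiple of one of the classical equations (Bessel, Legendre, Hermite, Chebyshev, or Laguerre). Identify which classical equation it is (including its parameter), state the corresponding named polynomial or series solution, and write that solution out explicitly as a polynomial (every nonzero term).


All three coefficients share the factor 15; dividing through by 15 gives  (1 - x^2) y'' - x y' + 64 y = 0.
This matches the Chebyshev equation (1 - x^2) y'' - x y' + n^2 y = 0 (note the -x y' term, not -2x y') with n^2 = 64, so n = 8; the polynomial solution is T_8(x).
With y = sum_k a_k x^k, matching x^k gives (k+2)(k+1) a_{k+2} = (k^2 - n^2) a_k = (k - 8)(k + 8) a_k. The right side vanishes at k = 8, so the series with the parity of 8 terminates at degree 8.
Standard normalization: leading coefficient of T_n is 2^(n-1), so a_8 = 2^7 = 128. Work downward with a_k = (k+1)(k+2) a_{k+2} / ((k - 8)(k + 8)):
  a_6 = (7)(8)(128) / ((6 - 8)(6 + 8)) = 7168/(-28) = -256
  a_4 = (5)(6)(-256) / ((4 - 8)(4 + 8)) = -7680/(-48) = 160
  a_2 = (3)(4)(160) / ((2 - 8)(2 + 8)) = 1920/(-60) = -32
  a_0 = (1)(2)(-32) / ((0 - 8)(0 + 8)) = -64/(-64) = 1
Hence T_8(x) = 128 x^8 - 256 x^6 + 160 x^4 - 32 x^2 + 1.

T_8(x); series = 128 x^8 - 256 x^6 + 160 x^4 - 32 x^2 + 1


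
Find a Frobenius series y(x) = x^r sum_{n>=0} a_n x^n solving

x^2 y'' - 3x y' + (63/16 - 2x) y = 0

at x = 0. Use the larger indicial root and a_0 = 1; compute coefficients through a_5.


Write in Frobenius form y'' + (p(x)/x) y' + (q(x)/x^2) y = 0:
  p(x) = -3,  q(x) = 63/16 - 2x.
Indicial equation: r(r-1) + (-3) r + (63/16) = 0 -> roots r_1 = 9/4, r_2 = 7/4.
Take r = r_1 = 9/4. Let y(x) = x^r sum_{n>=0} a_n x^n with a_0 = 1.
Substitute y = x^r sum a_n x^n and match x^{r+n}. The recurrence is
  D(n) a_n - 2 a_{n-1} = 0,  where D(n) = (r+n)(r+n-1) + (-3)(r+n) + (63/16).
  a_n = 2 / D(n) * a_{n-1}.
Since the indicial polynomial factors as (r - r_1)(r - r_2), D(n) = (r_1 + n - r_1)(r_1 + n - r_2) = n(n + 1/2).
Evaluating step by step (a_0 = 1):
  n = 1: D(1) = 1(1 + 1/2) = 3/2; numerator = 2(1) = 2; a_1 = (2)/(3/2) = 4/3
  n = 2: D(2) = 2(2 + 1/2) = 5; numerator = 2(4/3) = 8/3; a_2 = (8/3)/(5) = 8/15
  n = 3: D(3) = 3(3 + 1/2) = 21/2; numerator = 2(8/15) = 16/15; a_3 = (16/15)/(21/2) = 32/315
  n = 4: D(4) = 4(4 + 1/2) = 18; numerator = 2(32/315) = 64/315; a_4 = (64/315)/(18) = 32/2835
  n = 5: D(5) = 5(5 + 1/2) = 55/2; numerator = 2(32/2835) = 64/2835; a_5 = (64/2835)/(55/2) = 128/155925

r = 9/4; a_0 = 1; a_1 = 4/3; a_2 = 8/15; a_3 = 32/315; a_4 = 32/2835; a_5 = 128/155925


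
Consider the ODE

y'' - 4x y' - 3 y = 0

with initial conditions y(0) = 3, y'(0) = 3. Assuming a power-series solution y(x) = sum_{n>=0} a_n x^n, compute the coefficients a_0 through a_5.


Ansatz: y(x) = sum_{n>=0} a_n x^n, so y'(x) = sum_{n>=1} n a_n x^(n-1) and y''(x) = sum_{n>=2} n(n-1) a_n x^(n-2).
Substitute into P(x) y'' + Q(x) y' + R(x) y = 0 with P(x) = 1, Q(x) = -4x, R(x) = -3, and match powers of x.
Initial conditions: a_0 = 3, a_1 = 3.
Setting the coefficient of each power of x to zero and solving order by order (substituting the coefficients already found):
  x^0: 2 a_2 - 3 a_0 = 0  ->  2 a_2 = 3 a_0 = 9  ->  a_2 = 9/2
  x^1: 6 a_3 - 7 a_1 = 0  ->  6 a_3 = 7 a_1 = 21  ->  a_3 = 7/2
  x^2: 12 a_4 - 11 a_2 = 0  ->  12 a_4 = 11 a_2 = 99/2  ->  a_4 = 33/8
  x^3: 20 a_5 - 15 a_3 = 0  ->  20 a_5 = 15 a_3 = 105/2  ->  a_5 = 21/8
Truncated series: y(x) = 3 + 3 x + (9/2) x^2 + (7/2) x^3 + (33/8) x^4 + (21/8) x^5 + O(x^6).

a_0 = 3; a_1 = 3; a_2 = 9/2; a_3 = 7/2; a_4 = 33/8; a_5 = 21/8


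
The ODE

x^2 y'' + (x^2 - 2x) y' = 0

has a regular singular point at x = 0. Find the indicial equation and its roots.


Divide by x^2 to reach normal form y'' + P_1(x) y' + P_2(x) y = 0 with P_1(x) = 1 - 2/x and P_2(x) = 0.
x = 0 is a singular point because the y'-coefficient 1 - 2/x has a pole at x = 0.
It is a regular singular point because x P_1(x) = p(x) = x - 2 and x^2 P_2(x) = q(x) = 0 are polynomials, hence analytic at x = 0.
p(0) = -2,  q(0) = 0.
Indicial equation: r(r-1) + p(0) r + q(0) = 0, i.e. r^2 + (p(0) - 1) r + q(0) = 0, i.e. r^2 - 3 r = 0.
Discriminant: (-3)^2 - 4(0) = 9, so r = (3 ± 3)/2.
Solving: r_1 = 3, r_2 = 0.

indicial: r^2 - 3 r = 0; roots r_1 = 3, r_2 = 0


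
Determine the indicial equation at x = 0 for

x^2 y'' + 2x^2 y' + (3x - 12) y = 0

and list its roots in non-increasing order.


Divide by x^2 to reach normal form y'' + P_1(x) y' + P_2(x) y = 0 with P_1(x) = 2 and P_2(x) = 3/x - 12/x^2.
x = 0 is a singular point because the y-coefficient 3/x - 12/x^2 has a pole at x = 0.
It is a regular singular point because x P_1(x) = p(x) = 2x and x^2 P_2(x) = q(x) = 3x - 12 are polynomials, hence analytic at x = 0.
p(0) = 0,  q(0) = -12.
Indicial equation: r(r-1) + p(0) r + q(0) = 0, i.e. r^2 + (p(0) - 1) r + q(0) = 0, i.e. r^2 - 1 r - 12 = 0.
Discriminant: (-1)^2 - 4(-12) = 49, so r = (1 ± 7)/2.
Solving: r_1 = 4, r_2 = -3.

indicial: r^2 - 1 r - 12 = 0; roots r_1 = 4, r_2 = -3


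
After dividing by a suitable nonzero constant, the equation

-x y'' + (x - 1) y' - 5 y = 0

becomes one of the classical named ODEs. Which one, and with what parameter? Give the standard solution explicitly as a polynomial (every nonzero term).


All three coefficients share the factor -1; dividing through by -1 gives  x y'' + (1 - x) y' + 5 y = 0.
This matches the Laguerre equation x y'' + (1 - x) y' + n y = 0 with n = 5; the polynomial solution is L_5(x).
With y = sum_k a_k x^k, matching x^k gives (k+1)k a_{k+1} + (k+1) a_{k+1} - k a_k + n a_k = 0, i.e. (k+1)^2 a_{k+1} = (k - n) a_k = (k - 5) a_k. The right side vanishes at k = 5, so the series terminates at degree 5.
Standard normalization L_n(0) = 1 gives a_0 = 1. Work upward with a_{k+1} = (k - 5) a_k / (k+1)^2:
  a_1 = (0 - 5)(1) / 1^2 = -5/1 = -5
  a_2 = (1 - 5)(-5) / 2^2 = 20/4 = 5
  a_3 = (2 - 5)(5) / 3^2 = -15/9 = -5/3
  a_4 = (3 - 5)(-5/3) / 4^2 = (10/3)/16 = 5/24
  a_5 = (4 - 5)(5/24) / 5^2 = (-5/24)/25 = -1/120
Hence L_5(x) = -x^5/120 + 5 x^4/24 - 5 x^3/3 + 5 x^2 - 5 x + 1.

L_5(x); series = -x^5/120 + 5 x^4/24 - 5 x^3/3 + 5 x^2 - 5 x + 1


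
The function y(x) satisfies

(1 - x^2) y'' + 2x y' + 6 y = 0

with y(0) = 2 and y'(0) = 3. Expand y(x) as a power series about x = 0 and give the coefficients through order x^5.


Ansatz: y(x) = sum_{n>=0} a_n x^n, so y'(x) = sum_{n>=1} n a_n x^(n-1) and y''(x) = sum_{n>=2} n(n-1) a_n x^(n-2).
Substitute into P(x) y'' + Q(x) y' + R(x) y = 0 with P(x) = 1 - x^2, Q(x) = 2x, R(x) = 6, and match powers of x.
Initial conditions: a_0 = 2, a_1 = 3.
Setting the coefficient of each power of x to zero and solving order by order (substituting the coefficients already found):
  x^0: 2 a_2 + 6 a_0 = 0  ->  2 a_2 = -6 a_0 = -12  ->  a_2 = -6
  x^1: 6 a_3 + 8 a_1 = 0  ->  6 a_3 = -8 a_1 = -24  ->  a_3 = -4
  x^2: 12 a_4 + 8 a_2 = 0  ->  12 a_4 = -8 a_2 = 48  ->  a_4 = 4
  x^3: 20 a_5 + 6 a_3 = 0  ->  20 a_5 = -6 a_3 = 24  ->  a_5 = 6/5
Truncated series: y(x) = 2 + 3 x - 6 x^2 - 4 x^3 + 4 x^4 + (6/5) x^5 + O(x^6).

a_0 = 2; a_1 = 3; a_2 = -6; a_3 = -4; a_4 = 4; a_5 = 6/5


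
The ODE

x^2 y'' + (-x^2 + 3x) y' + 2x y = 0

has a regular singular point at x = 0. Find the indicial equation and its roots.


Divide by x^2 to reach normal form y'' + P_1(x) y' + P_2(x) y = 0 with P_1(x) = -1 + 3/x and P_2(x) = 2/x.
x = 0 is a singular point because the y'-coefficient -1 + 3/x has a pole at x = 0 and the y-coefficient 2/x has a pole at x = 0.
It is a regular singular point because x P_1(x) = p(x) = 3 - x and x^2 P_2(x) = q(x) = 2x are polynomials, hence analytic at x = 0.
p(0) = 3,  q(0) = 0.
Indicial equation: r(r-1) + p(0) r + q(0) = 0, i.e. r^2 + (p(0) - 1) r + q(0) = 0, i.e. r^2 + 2 r = 0.
Discriminant: (2)^2 - 4(0) = 4, so r = (-2 ± 2)/2.
Solving: r_1 = 0, r_2 = -2.

indicial: r^2 + 2 r = 0; roots r_1 = 0, r_2 = -2


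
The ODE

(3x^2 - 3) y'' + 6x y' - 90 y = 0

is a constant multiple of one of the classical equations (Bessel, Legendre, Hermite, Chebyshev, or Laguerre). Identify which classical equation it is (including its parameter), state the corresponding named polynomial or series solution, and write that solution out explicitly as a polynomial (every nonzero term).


All three coefficients share the factor -3; dividing through by -3 gives  (1 - x^2) y'' - 2x y' + 30 y = 0.
This matches the Legendre equation (1 - x^2) y'' - 2x y' + n(n+1) y = 0 (note the -2x y' term) with n(n+1) = 30, so n = 5; the polynomial solution is P_5(x).
With y = sum_k a_k x^k, matching x^k gives (k+2)(k+1) a_{k+2} = [k(k+1) - n(n+1)] a_k = (k - 5)(k + 6) a_k. The right side vanishes at k = 5, so the series with the parity of 5 terminates at degree 5.
Standard normalization (P_n(1) = 1): leading coefficient (2n)!/(2^n (n!)^2) = 3628800/(32*14400) = 63/8, so a_5 = 63/8. Work downward with a_k = (k+1)(k+2) a_{k+2} / ((k - 5)(k + 6)):
  a_3 = (4)(5)(63/8) / ((3 - 5)(3 + 6)) = (315/2)/(-18) = -35/4
  a_1 = (2)(3)(-35/4) / ((1 - 5)(1 + 6)) = (-105/2)/(-28) = 15/8
Hence P_5(x) = 63 x^5/8 - 35 x^3/4 + 15 x/8.

P_5(x); series = 63 x^5/8 - 35 x^3/4 + 15 x/8


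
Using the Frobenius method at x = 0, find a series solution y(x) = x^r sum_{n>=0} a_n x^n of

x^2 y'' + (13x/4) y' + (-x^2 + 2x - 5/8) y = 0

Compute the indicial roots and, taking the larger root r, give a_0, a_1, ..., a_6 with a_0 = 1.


Write in Frobenius form y'' + (p(x)/x) y' + (q(x)/x^2) y = 0:
  p(x) = 13/4,  q(x) = -x^2 + 2x - 5/8.
Indicial equation: r(r-1) + (13/4) r + (-5/8) = 0 -> roots r_1 = 1/4, r_2 = -5/2.
Take r = r_1 = 1/4. Let y(x) = x^r sum_{n>=0} a_n x^n with a_0 = 1.
Substitute y = x^r sum a_n x^n and match x^{r+n}. The recurrence is
  D(n) a_n + 2 a_{n-1} - 1 a_{n-2} = 0,  where D(n) = (r+n)(r+n-1) + (13/4)(r+n) + (-5/8).
  a_n = [-2 a_{n-1} + 1 a_{n-2}] / D(n).
Since the indicial polynomial factors as (r - r_1)(r - r_2), D(n) = (r_1 + n - r_1)(r_1 + n - r_2) = n(n + 11/4).
Evaluating step by step (a_0 = 1):
  n = 1: D(1) = 1(1 + 11/4) = 15/4; numerator = -2(1) = -2; a_1 = (-2)/(15/4) = -8/15
  n = 2: D(2) = 2(2 + 11/4) = 19/2; numerator = -2(-8/15) + 1(1) = 31/15; a_2 = (31/15)/(19/2) = 62/285
  n = 3: D(3) = 3(3 + 11/4) = 69/4; numerator = -2(62/285) + 1(-8/15) = -92/95; a_3 = (-92/95)/(69/4) = -16/285
  n = 4: D(4) = 4(4 + 11/4) = 27; numerator = -2(-16/285) + 1(62/285) = 94/285; a_4 = (94/285)/(27) = 94/7695
  n = 5: D(5) = 5(5 + 11/4) = 155/4; numerator = -2(94/7695) + 1(-16/285) = -124/1539; a_5 = (-124/1539)/(155/4) = -16/7695
  n = 6: D(6) = 6(6 + 11/4) = 105/2; numerator = -2(-16/7695) + 1(94/7695) = 14/855; a_6 = (14/855)/(105/2) = 4/12825

r = 1/4; a_0 = 1; a_1 = -8/15; a_2 = 62/285; a_3 = -16/285; a_4 = 94/7695; a_5 = -16/7695; a_6 = 4/12825


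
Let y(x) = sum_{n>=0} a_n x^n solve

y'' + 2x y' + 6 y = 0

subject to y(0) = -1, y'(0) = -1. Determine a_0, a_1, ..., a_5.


Ansatz: y(x) = sum_{n>=0} a_n x^n, so y'(x) = sum_{n>=1} n a_n x^(n-1) and y''(x) = sum_{n>=2} n(n-1) a_n x^(n-2).
Substitute into P(x) y'' + Q(x) y' + R(x) y = 0 with P(x) = 1, Q(x) = 2x, R(x) = 6, and match powers of x.
Initial conditions: a_0 = -1, a_1 = -1.
Setting the coefficient of each power of x to zero and solving order by order (substituting the coefficients already found):
  x^0: 2 a_2 + 6 a_0 = 0  ->  2 a_2 = -6 a_0 = 6  ->  a_2 = 3
  x^1: 6 a_3 + 8 a_1 = 0  ->  6 a_3 = -8 a_1 = 8  ->  a_3 = 4/3
  x^2: 12 a_4 + 10 a_2 = 0  ->  12 a_4 = -10 a_2 = -30  ->  a_4 = -5/2
  x^3: 20 a_5 + 12 a_3 = 0  ->  20 a_5 = -12 a_3 = -16  ->  a_5 = -4/5
Truncated series: y(x) = -1 - x + 3 x^2 + (4/3) x^3 - (5/2) x^4 - (4/5) x^5 + O(x^6).

a_0 = -1; a_1 = -1; a_2 = 3; a_3 = 4/3; a_4 = -5/2; a_5 = -4/5


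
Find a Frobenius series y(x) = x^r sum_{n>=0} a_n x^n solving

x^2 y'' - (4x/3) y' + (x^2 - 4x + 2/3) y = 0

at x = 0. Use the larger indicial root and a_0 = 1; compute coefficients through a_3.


Write in Frobenius form y'' + (p(x)/x) y' + (q(x)/x^2) y = 0:
  p(x) = -4/3,  q(x) = x^2 - 4x + 2/3.
Indicial equation: r(r-1) + (-4/3) r + (2/3) = 0 -> roots r_1 = 2, r_2 = 1/3.
Take r = r_1 = 2. Let y(x) = x^r sum_{n>=0} a_n x^n with a_0 = 1.
Substitute y = x^r sum a_n x^n and match x^{r+n}. The recurrence is
  D(n) a_n - 4 a_{n-1} + 1 a_{n-2} = 0,  where D(n) = (r+n)(r+n-1) + (-4/3)(r+n) + (2/3).
  a_n = [4 a_{n-1} - 1 a_{n-2}] / D(n).
Since the indicial polynomial factors as (r - r_1)(r - r_2), D(n) = (r_1 + n - r_1)(r_1 + n - r_2) = n(n + 5/3).
Evaluating step by step (a_0 = 1):
  n = 1: D(1) = 1(1 + 5/3) = 8/3; numerator = 4(1) = 4; a_1 = (4)/(8/3) = 3/2
  n = 2: D(2) = 2(2 + 5/3) = 22/3; numerator = 4(3/2) - 1(1) = 5; a_2 = (5)/(22/3) = 15/22
  n = 3: D(3) = 3(3 + 5/3) = 14; numerator = 4(15/22) - 1(3/2) = 27/22; a_3 = (27/22)/(14) = 27/308

r = 2; a_0 = 1; a_1 = 3/2; a_2 = 15/22; a_3 = 27/308


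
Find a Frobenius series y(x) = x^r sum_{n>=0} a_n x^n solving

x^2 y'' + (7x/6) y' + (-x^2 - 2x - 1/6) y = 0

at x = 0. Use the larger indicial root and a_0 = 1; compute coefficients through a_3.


Write in Frobenius form y'' + (p(x)/x) y' + (q(x)/x^2) y = 0:
  p(x) = 7/6,  q(x) = -x^2 - 2x - 1/6.
Indicial equation: r(r-1) + (7/6) r + (-1/6) = 0 -> roots r_1 = 1/3, r_2 = -1/2.
Take r = r_1 = 1/3. Let y(x) = x^r sum_{n>=0} a_n x^n with a_0 = 1.
Substitute y = x^r sum a_n x^n and match x^{r+n}. The recurrence is
  D(n) a_n - 2 a_{n-1} - 1 a_{n-2} = 0,  where D(n) = (r+n)(r+n-1) + (7/6)(r+n) + (-1/6).
  a_n = [2 a_{n-1} + 1 a_{n-2}] / D(n).
Since the indicial polynomial factors as (r - r_1)(r - r_2), D(n) = (r_1 + n - r_1)(r_1 + n - r_2) = n(n + 5/6).
Evaluating step by step (a_0 = 1):
  n = 1: D(1) = 1(1 + 5/6) = 11/6; numerator = 2(1) = 2; a_1 = (2)/(11/6) = 12/11
  n = 2: D(2) = 2(2 + 5/6) = 17/3; numerator = 2(12/11) + 1(1) = 35/11; a_2 = (35/11)/(17/3) = 105/187
  n = 3: D(3) = 3(3 + 5/6) = 23/2; numerator = 2(105/187) + 1(12/11) = 414/187; a_3 = (414/187)/(23/2) = 36/187

r = 1/3; a_0 = 1; a_1 = 12/11; a_2 = 105/187; a_3 = 36/187
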